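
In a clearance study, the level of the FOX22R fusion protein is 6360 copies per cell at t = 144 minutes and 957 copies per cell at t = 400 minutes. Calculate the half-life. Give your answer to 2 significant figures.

Over Δt = 400 − 144 = 256 minutes, the level fell by a factor of 6360/957 ≈ 6.6458.
n = log₂(6.6458) ≈ 2.7324 half-lives, so t½ = 256/2.7324 ≈ 93.689 minutes.

94 minutes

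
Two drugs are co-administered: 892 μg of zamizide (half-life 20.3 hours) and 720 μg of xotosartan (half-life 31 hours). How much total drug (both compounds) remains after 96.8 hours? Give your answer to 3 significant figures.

115 μg

zamizide: 892 × (1/2)^(96.8/20.3) = 892 × (1/2)^4.7685 ≈ 32.727 μg.
xotosartan: 720 × (1/2)^(96.8/31) = 720 × (1/2)^3.1226 ≈ 82.669 μg.
Total = 32.727 + 82.669 ≈ 115.4 μg.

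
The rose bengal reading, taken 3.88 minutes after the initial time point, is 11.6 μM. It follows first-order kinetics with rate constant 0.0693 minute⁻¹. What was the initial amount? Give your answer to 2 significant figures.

t½ = ln 2 / λ = 0.69315 / 0.0693 ≈ 10.002 minutes.
Number of half-lives elapsed: n = 3.88/10.002 ≈ 0.38792.
A₀ = A × 2^n = 11.6 × 2^0.38792 = 11.6 × 1.3085 ≈ 15.179 μM.

15 μM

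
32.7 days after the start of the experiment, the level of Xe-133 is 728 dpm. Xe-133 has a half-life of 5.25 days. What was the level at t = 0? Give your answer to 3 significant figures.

Number of half-lives elapsed: n = 32.7/5.25 ≈ 6.2286.
A₀ = A × 2^n = 728 × 2^6.2286 = 728 × 74.987 ≈ 54591 dpm.

54600 dpm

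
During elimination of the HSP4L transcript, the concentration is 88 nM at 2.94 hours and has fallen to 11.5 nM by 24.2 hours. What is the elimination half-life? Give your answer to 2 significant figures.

7.2 hours

Over Δt = 24.2 − 2.94 = 21.26 hours, the level fell by a factor of 88/11.5 ≈ 7.6522.
n = log₂(7.6522) ≈ 2.9359 half-lives, so t½ = 21.26/2.9359 ≈ 7.2415 hours.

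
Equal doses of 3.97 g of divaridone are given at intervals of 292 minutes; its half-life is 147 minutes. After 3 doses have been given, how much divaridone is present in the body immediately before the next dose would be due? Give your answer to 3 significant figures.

The 3 doses were given 876, 584, 292 minutes ago.
Total = 3.97·(1/2)^(876/147) + 3.97·(1/2)^(584/147) + 3.97·(1/2)^(292/147)
      = 0.063811 + 0.25285 + 1.0019 ≈ 1.3186 g.

1.32 g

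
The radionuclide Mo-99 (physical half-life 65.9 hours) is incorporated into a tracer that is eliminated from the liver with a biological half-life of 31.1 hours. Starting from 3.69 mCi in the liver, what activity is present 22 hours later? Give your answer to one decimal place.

1/t_eff = 1/t_phys + 1/t_biol = 1/65.9 + 1/31.1 = 0.047329 per hour.
t_eff = 65.9 × 31.1 / (65.9 + 31.1) ≈ 21.129 hours.
Remaining = 3.69 × (1/2)^(22/21.129) = 3.69 × (1/2)^1.0412 ≈ 1.793 mCi.

1.8 mCi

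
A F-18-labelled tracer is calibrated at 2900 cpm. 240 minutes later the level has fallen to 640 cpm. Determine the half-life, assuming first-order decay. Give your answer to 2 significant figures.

A/A₀ = 640/2900 ≈ 0.22069.
n = log₂(4.5312) ≈ 2.1799 half-lives elapsed in 240 minutes.
t½ = 240/2.1799 ≈ 110.1 minutes.

110 minutes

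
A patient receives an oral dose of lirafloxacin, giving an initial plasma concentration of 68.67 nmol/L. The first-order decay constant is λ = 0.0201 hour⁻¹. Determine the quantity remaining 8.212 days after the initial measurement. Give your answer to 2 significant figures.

t½ = ln 2 / λ = 0.69315 / 0.0201 ≈ 34.485 hours.
Convert the elapsed time: 8.212 days = 197.088 hours.
Number of half-lives: n = 197.088/34.485 ≈ 5.7152.
Remaining = 68.67 × (1/2)^5.7152 = 68.67 × 0.019035 ≈ 1.3071 nmol/L.

1.3 nmol/L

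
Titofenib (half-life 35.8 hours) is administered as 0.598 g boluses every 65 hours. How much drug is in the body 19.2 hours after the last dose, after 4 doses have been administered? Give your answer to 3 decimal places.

The 4 doses were given 214.2, 149.2, 84.2, 19.2 hours ago.
Total = 0.598·(1/2)^(214.2/35.8) + 0.598·(1/2)^(149.2/35.8) + 0.598·(1/2)^(84.2/35.8) + 0.598·(1/2)^(19.2/35.8)
      = 0.0094529 + 0.033276 + 0.11714 + 0.41234 ≈ 0.5722 g.

0.572 g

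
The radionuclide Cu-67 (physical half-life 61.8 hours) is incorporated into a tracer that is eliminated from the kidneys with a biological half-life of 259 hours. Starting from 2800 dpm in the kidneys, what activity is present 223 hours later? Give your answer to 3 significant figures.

126 dpm

1/t_eff = 1/t_phys + 1/t_biol = 1/61.8 + 1/259 = 0.020042 per hour.
t_eff = 61.8 × 259 / (61.8 + 259) ≈ 49.895 hours.
Remaining = 2800 × (1/2)^(223/49.895) = 2800 × (1/2)^4.4694 ≈ 126.39 dpm.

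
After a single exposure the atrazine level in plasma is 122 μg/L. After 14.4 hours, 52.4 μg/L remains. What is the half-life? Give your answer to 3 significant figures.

A/A₀ = 52.4/122 ≈ 0.42951.
n = log₂(2.3282) ≈ 1.2192 half-lives elapsed in 14.4 hours.
t½ = 14.4/1.2192 ≈ 11.811 hours.

11.8 hours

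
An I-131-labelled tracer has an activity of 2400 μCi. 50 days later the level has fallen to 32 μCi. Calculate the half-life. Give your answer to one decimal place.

8.0 days

A/A₀ = 32/2400 ≈ 0.013333.
n = log₂(75) ≈ 6.2288 half-lives elapsed in 50 days.
t½ = 50/6.2288 ≈ 8.0272 days.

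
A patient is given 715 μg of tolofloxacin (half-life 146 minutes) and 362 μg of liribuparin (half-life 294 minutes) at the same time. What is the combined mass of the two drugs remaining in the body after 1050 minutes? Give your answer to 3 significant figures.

tolofloxacin: 715 × (1/2)^(1050/146) = 715 × (1/2)^7.1918 ≈ 4.8906 μg.
liribuparin: 362 × (1/2)^(1050/294) = 362 × (1/2)^3.5714 ≈ 30.451 μg.
Total = 4.8906 + 30.451 ≈ 35.342 μg.

35.3 μg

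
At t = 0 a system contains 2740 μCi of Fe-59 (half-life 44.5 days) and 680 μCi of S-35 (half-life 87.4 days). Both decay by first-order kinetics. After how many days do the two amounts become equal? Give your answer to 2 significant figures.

Set 2740·(1/2)^(t/44.5) = 680·(1/2)^(t/87.4).
Taking log₂: log₂(2740/680) = t·(1/44.5 − 1/87.4).
log₂(4.0294) = 2.0106; 1/44.5 − 1/87.4 = 0.01103.
t = 2.0106 / 0.01103 ≈ 182.28 days.

180 days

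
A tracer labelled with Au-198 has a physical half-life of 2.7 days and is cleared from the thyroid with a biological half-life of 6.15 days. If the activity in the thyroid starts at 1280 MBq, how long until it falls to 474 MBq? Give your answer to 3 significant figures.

2.69 days

1/t_eff = 1/t_phys + 1/t_biol = 1/2.7 + 1/6.15 = 0.53297 per day.
t_eff = 2.7 × 6.15 / (2.7 + 6.15) ≈ 1.8763 days.
n = log₂(1280/474) ≈ 1.4332; t = 1.4332 × 1.8763 ≈ 2.689 days.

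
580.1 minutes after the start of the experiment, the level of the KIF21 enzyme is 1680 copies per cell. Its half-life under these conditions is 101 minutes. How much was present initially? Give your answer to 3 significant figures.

Number of half-lives elapsed: n = 580.1/101 ≈ 5.7436.
A₀ = A × 2^n = 1680 × 2^5.7436 = 1680 × 53.578 ≈ 90011 copies per cell.

90000 copies per cell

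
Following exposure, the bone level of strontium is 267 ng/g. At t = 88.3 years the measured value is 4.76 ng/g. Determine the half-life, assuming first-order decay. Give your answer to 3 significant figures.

A/A₀ = 4.76/267 ≈ 0.017828.
n = log₂(56.092) ≈ 5.8097 half-lives elapsed in 88.3 years.
t½ = 88.3/5.8097 ≈ 15.199 years.

15.2 years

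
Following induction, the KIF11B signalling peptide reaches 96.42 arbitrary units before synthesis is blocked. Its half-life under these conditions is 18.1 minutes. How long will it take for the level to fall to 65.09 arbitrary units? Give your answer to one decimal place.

10.3 minutes

Fraction remaining = 65.09/96.42 ≈ 0.67507.
n = log₂(96.42/65.09) = ln(1.4813)/ln 2 ≈ 0.5669 half-lives.
t = n × t½ = 0.5669 × 18.1 ≈ 10.261 minutes.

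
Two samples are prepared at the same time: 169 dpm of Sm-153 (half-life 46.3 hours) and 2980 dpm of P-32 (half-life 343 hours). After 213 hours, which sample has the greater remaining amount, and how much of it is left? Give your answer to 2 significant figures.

P-32, 1900 dpm

Sm-153: 169 × (1/2)^4.6004 ≈ 6.9666 dpm.
P-32: 2980 × (1/2)^0.62099 ≈ 1937.7 dpm.
P-32 has more remaining, at ≈ 1937.7 dpm.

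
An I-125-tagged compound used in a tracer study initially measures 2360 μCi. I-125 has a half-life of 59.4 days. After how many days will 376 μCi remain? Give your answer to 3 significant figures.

Fraction remaining = 376/2360 ≈ 0.15932.
n = log₂(2360/376) = ln(6.2766)/ln 2 ≈ 2.65 half-lives.
t = n × t½ = 2.65 × 59.4 ≈ 157.41 days.

157 days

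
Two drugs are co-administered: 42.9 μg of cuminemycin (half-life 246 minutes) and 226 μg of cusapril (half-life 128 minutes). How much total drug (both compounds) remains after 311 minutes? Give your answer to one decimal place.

cuminemycin: 42.9 × (1/2)^(311/246) = 42.9 × (1/2)^1.2642 ≈ 17.86 μg.
cusapril: 226 × (1/2)^(311/128) = 226 × (1/2)^2.4297 ≈ 41.947 μg.
Total = 17.86 + 41.947 ≈ 59.807 μg.

59.8 μg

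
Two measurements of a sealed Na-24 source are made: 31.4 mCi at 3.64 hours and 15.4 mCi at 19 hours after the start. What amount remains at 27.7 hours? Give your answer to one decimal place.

10.3 mCi

Over Δt = 19 − 3.64 = 15.36 hours, the level fell by a factor of 31.4/15.4 ≈ 2.039.
n = log₂(2.039) ≈ 1.0278 half-lives, so t½ = 15.36/1.0278 ≈ 14.944 hours.
From t = 19 to t = 27.7: 15.4 × (1/2)^((27.7−19)/14.944) ≈ 10.287 mCi.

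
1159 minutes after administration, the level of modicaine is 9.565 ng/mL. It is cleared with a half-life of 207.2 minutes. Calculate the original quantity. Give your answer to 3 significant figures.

462 ng/mL

Number of half-lives elapsed: n = 1159/207.2 ≈ 5.5936.
A₀ = A × 2^n = 9.565 × 2^5.5936 = 9.565 × 48.289 ≈ 461.89 ng/mL.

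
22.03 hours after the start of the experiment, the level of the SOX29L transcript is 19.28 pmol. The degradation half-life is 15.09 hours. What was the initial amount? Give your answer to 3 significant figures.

Number of half-lives elapsed: n = 22.03/15.09 ≈ 1.4599.
A₀ = A × 2^n = 19.28 × 2^1.4599 = 19.28 × 2.7509 ≈ 53.037 pmol.

53.0 pmol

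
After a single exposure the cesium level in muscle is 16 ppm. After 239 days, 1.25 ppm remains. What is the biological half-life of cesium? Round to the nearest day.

A/A₀ = 1.25/16 ≈ 0.078125.
n = log₂(12.8) ≈ 3.6781 half-lives elapsed in 239 days.
t½ = 239/3.6781 ≈ 64.98 days.

65 days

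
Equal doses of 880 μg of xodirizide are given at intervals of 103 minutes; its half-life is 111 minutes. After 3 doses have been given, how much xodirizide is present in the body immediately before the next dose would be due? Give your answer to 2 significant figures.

The 3 doses were given 309, 206, 103 minutes ago.
Total = 880·(1/2)^(309/111) + 880·(1/2)^(206/111) + 880·(1/2)^(103/111)
      = 127.79 + 243.12 + 462.54 ≈ 833.44 μg.

830 μg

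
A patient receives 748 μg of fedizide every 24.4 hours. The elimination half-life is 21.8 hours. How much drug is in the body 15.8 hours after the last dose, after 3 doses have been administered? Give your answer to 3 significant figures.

The 3 doses were given 64.6, 40.2, 15.8 hours ago.
Total = 748·(1/2)^(64.6/21.8) + 748·(1/2)^(40.2/21.8) + 748·(1/2)^(15.8/21.8)
      = 95.909 + 208.35 + 452.61 ≈ 756.87 μg.

757 μg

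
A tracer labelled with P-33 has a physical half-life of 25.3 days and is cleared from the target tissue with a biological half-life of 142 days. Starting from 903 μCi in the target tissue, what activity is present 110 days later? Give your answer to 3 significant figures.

25.9 μCi

1/t_eff = 1/t_phys + 1/t_biol = 1/25.3 + 1/142 = 0.046568 per day.
t_eff = 25.3 × 142 / (25.3 + 142) ≈ 21.474 days.
Remaining = 903 × (1/2)^(110/21.474) = 903 × (1/2)^5.1225 ≈ 25.922 μCi.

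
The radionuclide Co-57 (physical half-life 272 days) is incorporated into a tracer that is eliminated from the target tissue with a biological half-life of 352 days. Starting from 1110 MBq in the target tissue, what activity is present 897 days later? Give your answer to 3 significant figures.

1/t_eff = 1/t_phys + 1/t_biol = 1/272 + 1/352 = 0.0065174 per day.
t_eff = 272 × 352 / (272 + 352) ≈ 153.44 days.
Remaining = 1110 × (1/2)^(897/153.44) = 1110 × (1/2)^5.8461 ≈ 19.296 MBq.

19.3 MBq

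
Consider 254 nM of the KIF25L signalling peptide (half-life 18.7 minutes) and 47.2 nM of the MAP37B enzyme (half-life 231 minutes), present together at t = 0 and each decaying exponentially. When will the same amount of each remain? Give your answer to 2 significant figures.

Set 254·(1/2)^(t/18.7) = 47.2·(1/2)^(t/231).
Taking log₂: log₂(254/47.2) = t·(1/18.7 − 1/231).
log₂(5.3814) = 2.428; 1/18.7 − 1/231 = 0.049147.
t = 2.428 / 0.049147 ≈ 49.402 minutes.

49 minutes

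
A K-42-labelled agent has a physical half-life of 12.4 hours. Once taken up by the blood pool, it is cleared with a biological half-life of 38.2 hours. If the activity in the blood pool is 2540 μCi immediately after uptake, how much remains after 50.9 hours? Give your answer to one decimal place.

1/t_eff = 1/t_phys + 1/t_biol = 1/12.4 + 1/38.2 = 0.10682 per hour.
t_eff = 12.4 × 38.2 / (12.4 + 38.2) ≈ 9.3613 hours.
Remaining = 2540 × (1/2)^(50.9/9.3613) = 2540 × (1/2)^5.4373 ≈ 58.62 μCi.

58.6 μCi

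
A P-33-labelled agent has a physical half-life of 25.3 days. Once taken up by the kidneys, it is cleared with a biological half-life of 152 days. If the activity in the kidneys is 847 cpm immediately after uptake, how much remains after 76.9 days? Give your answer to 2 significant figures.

1/t_eff = 1/t_phys + 1/t_biol = 1/25.3 + 1/152 = 0.046105 per day.
t_eff = 25.3 × 152 / (25.3 + 152) ≈ 21.69 days.
Remaining = 847 × (1/2)^(76.9/21.69) = 847 × (1/2)^3.5454 ≈ 72.543 cpm.

73 cpm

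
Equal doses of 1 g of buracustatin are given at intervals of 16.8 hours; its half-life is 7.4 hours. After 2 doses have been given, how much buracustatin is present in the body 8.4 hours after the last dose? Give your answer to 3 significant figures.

The 2 doses were given 25.2, 8.4 hours ago.
Total = 1·(1/2)^(25.2/7.4) + 1·(1/2)^(8.4/7.4)
      = 0.094378 + 0.45529 ≈ 0.54967 g.

0.550 g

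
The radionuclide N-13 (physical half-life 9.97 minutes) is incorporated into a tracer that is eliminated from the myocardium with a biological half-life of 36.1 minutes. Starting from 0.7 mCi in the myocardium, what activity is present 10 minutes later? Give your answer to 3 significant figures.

0.288 mCi

1/t_eff = 1/t_phys + 1/t_biol = 1/9.97 + 1/36.1 = 0.128 per minute.
t_eff = 9.97 × 36.1 / (9.97 + 36.1) ≈ 7.8124 minutes.
Remaining = 0.7 × (1/2)^(10/7.8124) = 0.7 × (1/2)^1.28 ≈ 0.28825 mCi.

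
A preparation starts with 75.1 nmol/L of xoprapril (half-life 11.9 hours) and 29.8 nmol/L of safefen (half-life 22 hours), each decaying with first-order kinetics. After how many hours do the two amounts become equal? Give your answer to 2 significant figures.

35 hours

Set 75.1·(1/2)^(t/11.9) = 29.8·(1/2)^(t/22).
Taking log₂: log₂(75.1/29.8) = t·(1/11.9 − 1/22).
log₂(2.5201) = 1.3335; 1/11.9 − 1/22 = 0.038579.
t = 1.3335 / 0.038579 ≈ 34.565 hours.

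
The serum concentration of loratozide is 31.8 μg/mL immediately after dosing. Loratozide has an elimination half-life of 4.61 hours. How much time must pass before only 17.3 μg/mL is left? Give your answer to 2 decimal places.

Fraction remaining = 17.3/31.8 ≈ 0.54403.
n = log₂(31.8/17.3) = ln(1.8382)/ln 2 ≈ 0.87825 half-lives.
t = n × t½ = 0.87825 × 4.61 ≈ 4.0488 hours.

4.05 hours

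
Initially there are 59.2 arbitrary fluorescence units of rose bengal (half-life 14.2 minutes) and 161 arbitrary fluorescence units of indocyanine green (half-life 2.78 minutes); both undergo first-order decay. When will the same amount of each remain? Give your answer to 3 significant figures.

4.99 minutes

Set 59.2·(1/2)^(t/14.2) = 161·(1/2)^(t/2.78).
Taking log₂: log₂(59.2/161) = t·(1/14.2 − 1/2.78).
log₂(0.3677) = -1.4434; 1/14.2 − 1/2.78 = -0.28929.
t = -1.4434 / -0.28929 ≈ 4.9894 minutes.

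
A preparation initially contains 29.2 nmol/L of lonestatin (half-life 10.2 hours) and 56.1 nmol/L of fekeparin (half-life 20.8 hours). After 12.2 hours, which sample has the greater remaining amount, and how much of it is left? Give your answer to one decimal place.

lonestatin: 29.2 × (1/2)^1.1961 ≈ 12.745 nmol/L.
fekeparin: 56.1 × (1/2)^0.58654 ≈ 37.359 nmol/L.
Fekeparin has more remaining, at ≈ 37.359 nmol/L.

fekeparin, 37.4 nmol/L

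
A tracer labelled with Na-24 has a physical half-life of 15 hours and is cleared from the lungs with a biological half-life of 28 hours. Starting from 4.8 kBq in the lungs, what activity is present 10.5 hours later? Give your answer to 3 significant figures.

1/t_eff = 1/t_phys + 1/t_biol = 1/15 + 1/28 = 0.10238 per hour.
t_eff = 15 × 28 / (15 + 28) ≈ 9.7674 hours.
Remaining = 4.8 × (1/2)^(10.5/9.7674) = 4.8 × (1/2)^1.075 ≈ 2.2784 kBq.

2.28 kBq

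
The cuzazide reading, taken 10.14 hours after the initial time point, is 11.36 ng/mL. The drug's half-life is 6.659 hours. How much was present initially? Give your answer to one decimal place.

Number of half-lives elapsed: n = 10.14/6.659 ≈ 1.5228.
A₀ = A × 2^n = 11.36 × 2^1.5228 = 11.36 × 2.8734 ≈ 32.642 ng/mL.

32.6 ng/mL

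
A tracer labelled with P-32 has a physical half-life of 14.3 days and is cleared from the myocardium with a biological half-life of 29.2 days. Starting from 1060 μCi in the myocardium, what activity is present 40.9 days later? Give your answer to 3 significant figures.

55.3 μCi

1/t_eff = 1/t_phys + 1/t_biol = 1/14.3 + 1/29.2 = 0.10418 per day.
t_eff = 14.3 × 29.2 / (14.3 + 29.2) ≈ 9.5991 days.
Remaining = 1060 × (1/2)^(40.9/9.5991) = 1060 × (1/2)^4.2608 ≈ 55.293 μCi.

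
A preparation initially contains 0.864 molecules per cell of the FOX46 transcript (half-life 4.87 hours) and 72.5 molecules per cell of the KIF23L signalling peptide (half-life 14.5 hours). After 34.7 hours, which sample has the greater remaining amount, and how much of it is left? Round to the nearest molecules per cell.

KIF23L signalling peptide, 14 molecules per cell

FOX46 transcript: 0.864 × (1/2)^7.1253 ≈ 0.0061887 molecules per cell.
KIF23L signalling peptide: 72.5 × (1/2)^2.3931 ≈ 13.802 molecules per cell.
KIF23L signalling peptide has more remaining, at ≈ 13.802 molecules per cell.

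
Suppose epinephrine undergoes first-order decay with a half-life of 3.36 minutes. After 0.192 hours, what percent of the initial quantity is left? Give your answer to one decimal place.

0.192 hours = 11.52 minutes.
n = 11.52/3.36 ≈ 3.4286 half-lives.
Fraction remaining = (1/2)^3.4286 ≈ 0.092875, i.e. 9.2875%.

9.3%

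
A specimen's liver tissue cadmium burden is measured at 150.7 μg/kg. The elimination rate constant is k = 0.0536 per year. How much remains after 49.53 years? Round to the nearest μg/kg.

11 μg/kg

t½ = ln 2 / k = 0.69315 / 0.0536 ≈ 12.932 years.
Number of half-lives: n = 49.53/12.932 ≈ 3.8301.
Remaining = 150.7 × (1/2)^3.8301 = 150.7 × 0.070312 ≈ 10.596 μg/kg.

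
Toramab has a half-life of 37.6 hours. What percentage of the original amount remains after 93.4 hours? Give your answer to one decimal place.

17.9%

n = 93.4/37.6 ≈ 2.484 half-lives.
Fraction remaining = (1/2)^2.484 ≈ 0.17874, i.e. 17.874%.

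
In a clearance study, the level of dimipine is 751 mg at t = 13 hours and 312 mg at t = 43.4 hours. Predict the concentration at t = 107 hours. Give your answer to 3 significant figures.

Over Δt = 43.4 − 13 = 30.4 hours, the level fell by a factor of 751/312 ≈ 2.4071.
n = log₂(2.4071) ≈ 1.2673 half-lives, so t½ = 30.4/1.2673 ≈ 23.989 hours.
From t = 43.4 to t = 107: 312 × (1/2)^((107−43.4)/23.989) ≈ 49.665 mg.

49.7 mg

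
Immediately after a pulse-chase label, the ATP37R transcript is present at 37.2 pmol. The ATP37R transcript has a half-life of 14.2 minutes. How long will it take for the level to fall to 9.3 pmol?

28.4 minutes

9.3/37.2 = 1/4, so 2 half-lives have elapsed.
t = 2 × 14.2 = 28.4 minutes.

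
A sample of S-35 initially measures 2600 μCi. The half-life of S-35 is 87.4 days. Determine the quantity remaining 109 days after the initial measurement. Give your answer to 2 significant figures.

1100 μCi

Number of half-lives: n = 109/87.4 ≈ 1.2471.
Remaining = 2600 × (1/2)^1.2471 = 2600 × 0.42128 ≈ 1095.3 μCi.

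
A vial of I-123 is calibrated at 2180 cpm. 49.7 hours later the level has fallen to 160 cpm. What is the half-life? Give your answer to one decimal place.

A/A₀ = 160/2180 ≈ 0.073394.
n = log₂(13.625) ≈ 3.7682 half-lives elapsed in 49.7 hours.
t½ = 49.7/3.7682 ≈ 13.189 hours.

13.2 hours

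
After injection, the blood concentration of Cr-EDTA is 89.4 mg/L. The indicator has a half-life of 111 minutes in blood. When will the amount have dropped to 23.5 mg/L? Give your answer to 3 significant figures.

Fraction remaining = 23.5/89.4 ≈ 0.26286.
n = log₂(89.4/23.5) = ln(3.8043)/ln 2 ≈ 1.9276 half-lives.
t = n × t½ = 1.9276 × 111 ≈ 213.97 minutes.

214 minutes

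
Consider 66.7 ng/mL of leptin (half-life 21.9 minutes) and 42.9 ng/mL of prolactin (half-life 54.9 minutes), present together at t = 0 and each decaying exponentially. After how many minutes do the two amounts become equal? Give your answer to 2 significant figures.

Set 66.7·(1/2)^(t/21.9) = 42.9·(1/2)^(t/54.9).
Taking log₂: log₂(66.7/42.9) = t·(1/21.9 − 1/54.9).
log₂(1.5548) = 0.63671; 1/21.9 − 1/54.9 = 0.027447.
t = 0.63671 / 0.027447 ≈ 23.198 minutes.

23 minutes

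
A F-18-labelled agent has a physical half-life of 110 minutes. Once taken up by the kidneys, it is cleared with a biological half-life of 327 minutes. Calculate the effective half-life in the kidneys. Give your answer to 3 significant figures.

1/t_eff = 1/t_phys + 1/t_biol = 1/110 + 1/327 = 0.012149 per minute.
t_eff = 110 × 327 / (110 + 327) ≈ 82.311 minutes.

82.3 minutes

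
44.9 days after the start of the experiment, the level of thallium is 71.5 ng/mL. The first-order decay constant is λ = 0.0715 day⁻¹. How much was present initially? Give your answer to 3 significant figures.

1770 ng/mL

t½ = ln 2 / λ = 0.69315 / 0.0715 ≈ 9.6944 days.
Number of half-lives elapsed: n = 44.9/9.6944 ≈ 4.6316.
A₀ = A × 2^n = 71.5 × 2^4.6316 = 71.5 × 24.788 ≈ 1772.3 ng/mL.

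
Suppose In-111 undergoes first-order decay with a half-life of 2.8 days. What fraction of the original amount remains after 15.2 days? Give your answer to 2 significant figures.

n = 15.2/2.8 ≈ 5.4286 half-lives.
Fraction remaining = (1/2)^5.4286 ≈ 0.023219.

0.023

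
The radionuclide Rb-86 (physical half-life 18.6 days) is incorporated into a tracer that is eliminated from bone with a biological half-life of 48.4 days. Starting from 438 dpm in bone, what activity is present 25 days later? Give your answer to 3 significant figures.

1/t_eff = 1/t_phys + 1/t_biol = 1/18.6 + 1/48.4 = 0.074425 per day.
t_eff = 18.6 × 48.4 / (18.6 + 48.4) ≈ 13.436 days.
Remaining = 438 × (1/2)^(25/13.436) = 438 × (1/2)^1.8606 ≈ 120.61 dpm.

121 dpm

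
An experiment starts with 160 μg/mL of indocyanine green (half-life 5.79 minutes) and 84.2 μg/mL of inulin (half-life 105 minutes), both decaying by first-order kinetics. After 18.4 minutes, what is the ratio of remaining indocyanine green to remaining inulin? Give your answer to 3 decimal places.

0.237

indocyanine green: 160 × (1/2)^(18.4/5.79) = 160 × (1/2)^3.1779 ≈ 17.68 μg/mL.
inulin: 84.2 × (1/2)^(18.4/105) = 84.2 × (1/2)^0.17524 ≈ 74.569 μg/mL.
Ratio ≈ 17.68 / 74.569 ≈ 0.23709.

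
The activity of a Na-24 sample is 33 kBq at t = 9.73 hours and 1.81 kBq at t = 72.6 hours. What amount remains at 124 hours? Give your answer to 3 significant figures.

Over Δt = 72.6 − 9.73 = 62.87 hours, the level fell by a factor of 33/1.81 ≈ 18.232.
n = log₂(18.232) ≈ 4.1884 half-lives, so t½ = 62.87/4.1884 ≈ 15.01 hours.
From t = 72.6 to t = 124: 1.81 × (1/2)^((124−72.6)/15.01) ≈ 0.1686 kBq.

0.169 kBq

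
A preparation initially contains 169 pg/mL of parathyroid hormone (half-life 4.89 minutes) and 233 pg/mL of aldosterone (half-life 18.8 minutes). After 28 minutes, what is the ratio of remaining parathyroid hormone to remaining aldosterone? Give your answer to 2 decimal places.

0.04

parathyroid hormone: 169 × (1/2)^(28/4.89) = 169 × (1/2)^5.726 ≈ 3.193 pg/mL.
aldosterone: 233 × (1/2)^(28/18.8) = 233 × (1/2)^1.4894 ≈ 82.988 pg/mL.
Ratio ≈ 3.193 / 82.988 ≈ 0.038475.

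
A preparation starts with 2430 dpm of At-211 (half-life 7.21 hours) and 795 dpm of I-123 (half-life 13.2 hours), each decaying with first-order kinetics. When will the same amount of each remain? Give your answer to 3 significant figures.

25.6 hours

Set 2430·(1/2)^(t/7.21) = 795·(1/2)^(t/13.2).
Taking log₂: log₂(2430/795) = t·(1/7.21 − 1/13.2).
log₂(3.0566) = 1.6119; 1/7.21 − 1/13.2 = 0.062939.
t = 1.6119 / 0.062939 ≈ 25.611 hours.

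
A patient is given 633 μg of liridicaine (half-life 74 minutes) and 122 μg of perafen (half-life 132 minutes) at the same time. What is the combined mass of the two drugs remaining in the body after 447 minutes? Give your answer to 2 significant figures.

21 μg

liridicaine: 633 × (1/2)^(447/74) = 633 × (1/2)^6.0405 ≈ 9.6166 μg.
perafen: 122 × (1/2)^(447/132) = 122 × (1/2)^3.3864 ≈ 11.667 μg.
Total = 9.6166 + 11.667 ≈ 21.284 μg.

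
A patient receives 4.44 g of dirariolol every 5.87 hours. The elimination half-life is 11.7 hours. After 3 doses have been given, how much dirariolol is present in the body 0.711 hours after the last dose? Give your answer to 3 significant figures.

9.39 g

The 3 doses were given 12.451, 6.581, 0.711 hours ago.
Total = 4.44·(1/2)^(12.451/11.7) + 4.44·(1/2)^(6.581/11.7) + 4.44·(1/2)^(0.711/11.7)
      = 2.1234 + 3.0065 + 4.2569 ≈ 9.3867 g.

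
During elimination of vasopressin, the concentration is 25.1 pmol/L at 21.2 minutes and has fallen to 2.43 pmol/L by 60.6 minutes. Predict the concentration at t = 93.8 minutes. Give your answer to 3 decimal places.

Over Δt = 60.6 − 21.2 = 39.4 minutes, the level fell by a factor of 25.1/2.43 ≈ 10.329.
n = log₂(10.329) ≈ 3.3687 half-lives, so t½ = 39.4/3.3687 ≈ 11.696 minutes.
From t = 60.6 to t = 93.8: 2.43 × (1/2)^((93.8−60.6)/11.696) ≈ 0.33971 pmol/L.

0.340 pmol/L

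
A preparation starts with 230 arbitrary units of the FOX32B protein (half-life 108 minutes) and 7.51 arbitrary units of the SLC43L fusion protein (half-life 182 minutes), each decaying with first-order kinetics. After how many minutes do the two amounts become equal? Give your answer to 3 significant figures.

Set 230·(1/2)^(t/108) = 7.51·(1/2)^(t/182).
Taking log₂: log₂(230/7.51) = t·(1/108 − 1/182).
log₂(30.626) = 4.9367; 1/108 − 1/182 = 0.0037648.
t = 4.9367 / 0.0037648 ≈ 1311.3 minutes.

1310 minutes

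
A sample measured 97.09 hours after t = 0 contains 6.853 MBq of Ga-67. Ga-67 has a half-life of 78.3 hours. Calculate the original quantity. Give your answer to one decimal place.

Number of half-lives elapsed: n = 97.09/78.3 ≈ 1.24.
A₀ = A × 2^n = 6.853 × 2^1.24 = 6.853 × 2.3619 ≈ 16.186 MBq.

16.2 MBq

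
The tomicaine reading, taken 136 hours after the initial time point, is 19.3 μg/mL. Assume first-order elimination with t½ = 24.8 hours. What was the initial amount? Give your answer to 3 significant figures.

Number of half-lives elapsed: n = 136/24.8 ≈ 5.4839.
A₀ = A × 2^n = 19.3 × 2^5.4839 = 19.3 × 44.752 ≈ 863.71 μg/mL.

864 μg/mL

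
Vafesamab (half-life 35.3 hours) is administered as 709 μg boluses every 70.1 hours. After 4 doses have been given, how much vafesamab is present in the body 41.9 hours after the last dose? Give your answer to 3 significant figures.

415 μg

The 4 doses were given 252.2, 182.1, 112, 41.9 hours ago.
Total = 709·(1/2)^(252.2/35.3) + 709·(1/2)^(182.1/35.3) + 709·(1/2)^(112/35.3) + 709·(1/2)^(41.9/35.3)
      = 5.0112 + 19.849 + 78.621 + 311.41 ≈ 414.89 μg.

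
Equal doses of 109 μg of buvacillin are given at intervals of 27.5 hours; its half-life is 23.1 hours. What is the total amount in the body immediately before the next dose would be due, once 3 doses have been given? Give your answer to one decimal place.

The 3 doses were given 82.5, 55, 27.5 hours ago.
Total = 109·(1/2)^(82.5/23.1) + 109·(1/2)^(55/23.1) + 109·(1/2)^(27.5/23.1)
      = 9.1689 + 20.926 + 47.759 ≈ 77.854 μg.

77.9 μg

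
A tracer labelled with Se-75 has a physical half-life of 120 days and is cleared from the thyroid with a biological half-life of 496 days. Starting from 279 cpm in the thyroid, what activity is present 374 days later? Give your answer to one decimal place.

1/t_eff = 1/t_phys + 1/t_biol = 1/120 + 1/496 = 0.010349 per day.
t_eff = 120 × 496 / (120 + 496) ≈ 96.623 days.
Remaining = 279 × (1/2)^(374/96.623) = 279 × (1/2)^3.8707 ≈ 19.073 cpm.

19.1 cpm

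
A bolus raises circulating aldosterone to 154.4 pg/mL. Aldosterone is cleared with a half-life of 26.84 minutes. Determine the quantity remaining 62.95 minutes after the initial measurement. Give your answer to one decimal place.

Number of half-lives: n = 62.95/26.84 ≈ 2.3454.
Remaining = 154.4 × (1/2)^2.3454 = 154.4 × 0.19678 ≈ 30.382 pg/mL.

30.4 pg/mL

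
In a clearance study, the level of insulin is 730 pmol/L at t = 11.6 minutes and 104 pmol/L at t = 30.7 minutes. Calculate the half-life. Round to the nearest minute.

7 minutes

Over Δt = 30.7 − 11.6 = 19.1 minutes, the level fell by a factor of 730/104 ≈ 7.0192.
n = log₂(7.0192) ≈ 2.8113 half-lives, so t½ = 19.1/2.8113 ≈ 6.794 minutes.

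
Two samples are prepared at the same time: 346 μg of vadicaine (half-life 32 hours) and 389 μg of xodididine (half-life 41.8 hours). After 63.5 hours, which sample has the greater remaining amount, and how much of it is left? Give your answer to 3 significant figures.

xodididine, 136 μg

vadicaine: 346 × (1/2)^1.9844 ≈ 87.442 μg.
xodididine: 389 × (1/2)^1.5191 ≈ 135.72 μg.
Xodididine has more remaining, at ≈ 135.72 μg.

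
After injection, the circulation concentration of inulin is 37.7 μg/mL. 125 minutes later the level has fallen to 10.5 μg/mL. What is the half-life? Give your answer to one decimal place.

67.8 minutes

A/A₀ = 10.5/37.7 ≈ 0.27851.
n = log₂(3.5905) ≈ 1.8442 half-lives elapsed in 125 minutes.
t½ = 125/1.8442 ≈ 67.781 minutes.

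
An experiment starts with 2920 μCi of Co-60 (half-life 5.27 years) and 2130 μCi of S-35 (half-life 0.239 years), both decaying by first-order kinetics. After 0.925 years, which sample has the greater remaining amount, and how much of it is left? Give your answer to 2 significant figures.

Co-60: 2920 × (1/2)^0.17552 ≈ 2585.5 μCi.
S-35: 2130 × (1/2)^3.8703 ≈ 145.65 μCi.
Co-60 has more remaining, at ≈ 2585.5 μCi.

Co-60, 2600 μCi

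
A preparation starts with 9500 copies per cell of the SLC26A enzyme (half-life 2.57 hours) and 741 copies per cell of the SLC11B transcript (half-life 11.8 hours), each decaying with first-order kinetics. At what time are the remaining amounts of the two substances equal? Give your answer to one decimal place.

12.1 hours

Set 9500·(1/2)^(t/2.57) = 741·(1/2)^(t/11.8).
Taking log₂: log₂(9500/741) = t·(1/2.57 − 1/11.8).
log₂(12.821) = 3.6804; 1/2.57 − 1/11.8 = 0.30436.
t = 3.6804 / 0.30436 ≈ 12.092 hours.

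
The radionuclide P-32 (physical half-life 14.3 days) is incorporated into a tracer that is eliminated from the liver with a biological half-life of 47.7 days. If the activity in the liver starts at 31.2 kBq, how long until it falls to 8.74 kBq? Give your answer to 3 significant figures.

1/t_eff = 1/t_phys + 1/t_biol = 1/14.3 + 1/47.7 = 0.090894 per day.
t_eff = 14.3 × 47.7 / (14.3 + 47.7) ≈ 11.002 days.
n = log₂(31.2/8.74) ≈ 1.8358; t = 1.8358 × 11.002 ≈ 20.198 days.

20.2 days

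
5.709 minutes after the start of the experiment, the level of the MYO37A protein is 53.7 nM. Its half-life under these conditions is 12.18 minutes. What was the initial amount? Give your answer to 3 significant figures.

74.3 nM

Number of half-lives elapsed: n = 5.709/12.18 ≈ 0.46872.
A₀ = A × 2^n = 53.7 × 2^0.46872 = 53.7 × 1.3839 ≈ 74.314 nM.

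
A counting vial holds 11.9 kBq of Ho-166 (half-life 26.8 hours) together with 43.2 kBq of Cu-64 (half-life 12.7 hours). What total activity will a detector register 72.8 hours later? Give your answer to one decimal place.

2.6 kBq

Ho-166: 11.9 × (1/2)^(72.8/26.8) = 11.9 × (1/2)^2.7164 ≈ 1.8106 kBq.
Cu-64: 43.2 × (1/2)^(72.8/12.7) = 43.2 × (1/2)^5.7323 ≈ 0.81263 kBq.
Total = 1.8106 + 0.81263 ≈ 2.6232 kBq.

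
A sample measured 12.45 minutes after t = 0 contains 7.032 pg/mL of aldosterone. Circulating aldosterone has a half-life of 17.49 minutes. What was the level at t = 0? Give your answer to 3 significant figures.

11.5 pg/mL

Number of half-lives elapsed: n = 12.45/17.49 ≈ 0.71184.
A₀ = A × 2^n = 7.032 × 2^0.71184 = 7.032 × 1.6379 ≈ 11.518 pg/mL.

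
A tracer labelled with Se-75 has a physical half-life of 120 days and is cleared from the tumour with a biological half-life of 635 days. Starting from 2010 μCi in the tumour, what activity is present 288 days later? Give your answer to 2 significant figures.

280 μCi

1/t_eff = 1/t_phys + 1/t_biol = 1/120 + 1/635 = 0.0099081 per day.
t_eff = 120 × 635 / (120 + 635) ≈ 100.93 days.
Remaining = 2010 × (1/2)^(288/100.93) = 2010 × (1/2)^2.8535 ≈ 278.1 μCi.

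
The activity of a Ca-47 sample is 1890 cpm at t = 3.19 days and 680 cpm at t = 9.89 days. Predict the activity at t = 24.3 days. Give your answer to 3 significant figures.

75.5 cpm

Over Δt = 9.89 − 3.19 = 6.7 days, the level fell by a factor of 1890/680 ≈ 2.7794.
n = log₂(2.7794) ≈ 1.4748 half-lives, so t½ = 6.7/1.4748 ≈ 4.5431 days.
From t = 9.89 to t = 24.3: 680 × (1/2)^((24.3−9.89)/4.5431) ≈ 75.453 cpm.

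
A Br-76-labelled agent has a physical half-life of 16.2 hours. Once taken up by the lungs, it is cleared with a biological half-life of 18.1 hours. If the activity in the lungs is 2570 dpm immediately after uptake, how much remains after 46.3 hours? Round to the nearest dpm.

60 dpm

1/t_eff = 1/t_phys + 1/t_biol = 1/16.2 + 1/18.1 = 0.11698 per hour.
t_eff = 16.2 × 18.1 / (16.2 + 18.1) ≈ 8.5487 hours.
Remaining = 2570 × (1/2)^(46.3/8.5487) = 2570 × (1/2)^5.416 ≈ 60.193 dpm.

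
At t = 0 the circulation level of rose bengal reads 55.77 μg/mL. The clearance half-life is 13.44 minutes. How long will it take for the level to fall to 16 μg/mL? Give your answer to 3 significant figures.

Fraction remaining = 16/55.77 ≈ 0.28689.
n = log₂(55.77/16) = ln(3.4856)/ln 2 ≈ 1.8014 half-lives.
t = n × t½ = 1.8014 × 13.44 ≈ 24.211 minutes.

24.2 minutes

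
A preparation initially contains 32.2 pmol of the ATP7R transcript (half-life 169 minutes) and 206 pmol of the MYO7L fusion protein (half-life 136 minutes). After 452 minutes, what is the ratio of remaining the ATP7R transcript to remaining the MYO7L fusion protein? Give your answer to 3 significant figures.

ATP7R transcript: 32.2 × (1/2)^(452/169) = 32.2 × (1/2)^2.6746 ≈ 5.0435 pmol.
MYO7L fusion protein: 206 × (1/2)^(452/136) = 206 × (1/2)^3.3235 ≈ 20.577 pmol.
Ratio ≈ 5.0435 / 20.577 ≈ 0.2451.

0.245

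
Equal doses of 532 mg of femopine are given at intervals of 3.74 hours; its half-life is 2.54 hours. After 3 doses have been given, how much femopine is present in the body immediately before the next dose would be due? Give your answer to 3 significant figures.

The 3 doses were given 11.22, 7.48, 3.74 hours ago.
Total = 532·(1/2)^(11.22/2.54) + 532·(1/2)^(7.48/2.54) + 532·(1/2)^(3.74/2.54)
      = 24.898 + 69.09 + 191.72 ≈ 285.71 mg.

286 mg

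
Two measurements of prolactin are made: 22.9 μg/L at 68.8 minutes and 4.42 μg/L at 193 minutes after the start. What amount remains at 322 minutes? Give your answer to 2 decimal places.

Over Δt = 193 − 68.8 = 124.2 minutes, the level fell by a factor of 22.9/4.42 ≈ 5.181.
n = log₂(5.181) ≈ 2.3732 half-lives, so t½ = 124.2/2.3732 ≈ 52.334 minutes.
From t = 193 to t = 322: 4.42 × (1/2)^((322−193)/52.334) ≈ 0.80057 μg/L.

0.80 μg/L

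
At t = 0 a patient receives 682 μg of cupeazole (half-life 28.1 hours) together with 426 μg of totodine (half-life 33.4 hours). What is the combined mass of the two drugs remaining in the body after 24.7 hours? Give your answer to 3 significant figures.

626 μg

cupeazole: 682 × (1/2)^(24.7/28.1) = 682 × (1/2)^0.879 ≈ 370.83 μg.
totodine: 426 × (1/2)^(24.7/33.4) = 426 × (1/2)^0.73952 ≈ 255.15 μg.
Total = 370.83 + 255.15 ≈ 625.98 μg.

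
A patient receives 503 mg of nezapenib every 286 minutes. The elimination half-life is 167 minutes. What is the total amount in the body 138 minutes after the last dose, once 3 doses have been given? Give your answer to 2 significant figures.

The 3 doses were given 710, 424, 138 minutes ago.
Total = 503·(1/2)^(710/167) + 503·(1/2)^(424/167) + 503·(1/2)^(138/167)
      = 26.408 + 86.552 + 283.67 ≈ 396.63 mg.

400 mg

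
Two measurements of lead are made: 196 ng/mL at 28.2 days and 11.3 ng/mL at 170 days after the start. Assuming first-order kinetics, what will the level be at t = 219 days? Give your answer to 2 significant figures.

Over Δt = 170 − 28.2 = 141.8 days, the level fell by a factor of 196/11.3 ≈ 17.345.
n = log₂(17.345) ≈ 4.1165 half-lives, so t½ = 141.8/4.1165 ≈ 34.447 days.
From t = 170 to t = 219: 11.3 × (1/2)^((219−170)/34.447) ≈ 4.2157 ng/mL.

4.2 ng/mL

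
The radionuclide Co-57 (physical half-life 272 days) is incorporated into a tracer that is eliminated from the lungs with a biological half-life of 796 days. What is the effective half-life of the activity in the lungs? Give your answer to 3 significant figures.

203 days

1/t_eff = 1/t_phys + 1/t_biol = 1/272 + 1/796 = 0.0049328 per day.
t_eff = 272 × 796 / (272 + 796) ≈ 202.73 days.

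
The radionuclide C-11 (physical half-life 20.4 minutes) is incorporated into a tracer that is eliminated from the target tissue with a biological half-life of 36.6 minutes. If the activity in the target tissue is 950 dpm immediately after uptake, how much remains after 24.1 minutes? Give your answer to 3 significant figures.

265 dpm

1/t_eff = 1/t_phys + 1/t_biol = 1/20.4 + 1/36.6 = 0.076342 per minute.
t_eff = 20.4 × 36.6 / (20.4 + 36.6) ≈ 13.099 minutes.
Remaining = 950 × (1/2)^(24.1/13.099) = 950 × (1/2)^1.8398 ≈ 265.38 dpm.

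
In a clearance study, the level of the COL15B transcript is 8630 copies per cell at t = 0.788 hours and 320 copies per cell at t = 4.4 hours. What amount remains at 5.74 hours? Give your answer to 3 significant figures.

Over Δt = 4.4 − 0.788 = 3.612 hours, the level fell by a factor of 8630/320 ≈ 26.969.
n = log₂(26.969) ≈ 4.7532 half-lives, so t½ = 3.612/4.7532 ≈ 0.75991 hours.
From t = 4.4 to t = 5.74: 320 × (1/2)^((5.74−4.4)/0.75991) ≈ 94.259 copies per cell.

94.3 copies per cell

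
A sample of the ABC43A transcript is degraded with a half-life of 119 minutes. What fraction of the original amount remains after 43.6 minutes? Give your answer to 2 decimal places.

n = 43.6/119 ≈ 0.36639 half-lives.
Fraction remaining = (1/2)^0.36639 ≈ 0.77572.

0.78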